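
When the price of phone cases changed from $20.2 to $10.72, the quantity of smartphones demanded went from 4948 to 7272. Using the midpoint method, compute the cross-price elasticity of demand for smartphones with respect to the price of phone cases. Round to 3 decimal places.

-0.620

%ΔQ_x = (7272 − 4948)/[(4948+7272)/2] = 2324/6110 ≈ 0.3804.
%ΔP_y = (10.72 − 20.2)/[(20.2+10.72)/2] ≈ -0.6132.
E_xy = 0.3804/-0.6132 ≈ -0.620.
E_xy < 0, so smartphones and phone cases are complements.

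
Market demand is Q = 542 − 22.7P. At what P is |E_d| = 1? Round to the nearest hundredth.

For linear demand Q = a − bP, E = −bP/(a − bP). |E| = 1 ⇒ bP = a − bP ⇒ P = a/(2b).
P = 542/(2·22.7) ≈ 11.94.

11.94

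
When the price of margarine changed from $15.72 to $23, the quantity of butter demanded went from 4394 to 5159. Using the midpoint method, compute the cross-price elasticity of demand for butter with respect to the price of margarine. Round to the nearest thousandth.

%ΔQ_x = (5159 − 4394)/[(4394+5159)/2] = 765/4776.5 ≈ 0.1602.
%ΔP_y = (23 − 15.72)/[(15.72+23)/2] ≈ 0.3760.
E_xy = 0.1602/0.3760 ≈ 0.426.
E_xy > 0, so butter and margarine are substitutes.

0.426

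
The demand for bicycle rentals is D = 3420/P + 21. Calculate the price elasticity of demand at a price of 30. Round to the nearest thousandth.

At P = 30, D = 135.
dD/dP = −3420/P² = −3.8.
Point elasticity E = (dD/dP)·(P/D) = -3.8 × 30/135 ≈ -0.844.
|E| < 1, so demand is inelastic at this price.

-0.844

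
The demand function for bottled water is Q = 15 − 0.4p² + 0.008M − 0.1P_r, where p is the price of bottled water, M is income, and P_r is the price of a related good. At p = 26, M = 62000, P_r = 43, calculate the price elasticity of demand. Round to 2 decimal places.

Q = 15 − 0.4(26)² + 0.008(62000) − 0.1(43) = 15 − 270.4 + 496 − 4.3 = 236.3.
∂Q/∂p = −2·0.4·p = -20.8, so E_p = -20.8·(26/236.3) ≈ -2.29.
|E_p| > 1: demand is elastic.

-2.29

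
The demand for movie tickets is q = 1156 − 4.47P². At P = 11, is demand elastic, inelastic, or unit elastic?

At P = 11, q = 615.13.
dq/dP = −2·4.47·P = −98.34.
Point elasticity E = (dq/dP)·(P/q) = -98.34 × 11/615.13 ≈ -1.759.
|E| ≈ 1.759 > 1, so demand is elastic.

elastic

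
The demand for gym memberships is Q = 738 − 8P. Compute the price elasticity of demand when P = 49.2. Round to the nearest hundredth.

At P = 49.2, Q = 344.4.
dQ/dP = −8.
Point elasticity E = (dQ/dP)·(P/Q) = -8 × 49.2/344.4 ≈ -1.14.
|E| > 1, so demand is elastic at this price.

-1.14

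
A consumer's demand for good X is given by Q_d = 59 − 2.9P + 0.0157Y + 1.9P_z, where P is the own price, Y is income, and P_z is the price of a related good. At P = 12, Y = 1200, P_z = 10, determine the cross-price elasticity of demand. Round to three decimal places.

Evaluating quantity at (P, Y, P_z) gives Q_d = 59 − 2.9(12) + 0.0157(1200) + 1.9(10) = 59 − 34.8 + 18.84 + 19 = 62.04.
∂Q_d/∂P_z = +1.9, so E_xy = 1.9·(10/62.04) ≈ 0.306.
E_xy > 0: the goods are substitutes.

0.306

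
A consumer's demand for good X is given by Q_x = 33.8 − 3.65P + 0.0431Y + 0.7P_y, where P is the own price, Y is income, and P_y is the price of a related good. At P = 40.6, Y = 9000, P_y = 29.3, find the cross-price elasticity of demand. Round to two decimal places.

First evaluate Q_x: 33.8 − 3.65(40.6) + 0.0431(9000) + 0.7(29.3) = 33.8 − 148.19 + 387.9 + 20.51 = 294.02.
∂Q_x/∂P_y = +0.7, so E_xy = 0.7·(29.3/294.02) ≈ 0.07.
E_xy > 0: the goods are substitutes.

0.07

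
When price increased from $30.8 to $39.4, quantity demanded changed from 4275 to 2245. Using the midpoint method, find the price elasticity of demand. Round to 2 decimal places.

-2.54

%Δq = (2245 − 4275)/[(4275 + 2245)/2] = -2030/3260 ≈ -0.6227.
%ΔP = (39.4 − 30.8)/[(30.8 + 39.4)/2] = 8.6/35.1 ≈ 0.2450.
Arc elasticity E = %Δq/%ΔP ≈ -0.6227/0.2450 ≈ -2.54.
|E| > 1: demand is elastic over this range.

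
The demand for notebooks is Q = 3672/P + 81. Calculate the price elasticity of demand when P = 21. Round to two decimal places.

-0.68

At P = 21, Q = 255.8571.
dQ/dP = −3672/P² = −8.3265.
Point elasticity E = (dQ/dP)·(P/Q) = -8.3265 × 21/255.8571 ≈ -0.68.
|E| < 1, so demand is inelastic at this price.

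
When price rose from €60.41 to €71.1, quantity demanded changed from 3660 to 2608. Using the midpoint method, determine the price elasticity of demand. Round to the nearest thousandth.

-2.065

%Δq = (2608 − 3660)/[(3660 + 2608)/2] = -1052/3134 ≈ -0.3357.
%ΔP = (71.1 − 60.41)/[(60.41 + 71.1)/2] = 10.69/65.755 ≈ 0.1626.
Arc elasticity E = %Δq/%ΔP ≈ -0.3357/0.1626 ≈ -2.065.
|E| > 1: demand is elastic over this range.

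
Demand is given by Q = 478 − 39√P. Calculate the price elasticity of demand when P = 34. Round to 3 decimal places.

At P = 34, Q = 250.5929.
dQ/dP = −39/(2√P) = −39/(2·5.831).
Point elasticity E = (dQ/dP)·(P/Q) = -3.3442 × 34/250.5929 ≈ -0.454.
|E| < 1, so demand is inelastic at this price.

-0.454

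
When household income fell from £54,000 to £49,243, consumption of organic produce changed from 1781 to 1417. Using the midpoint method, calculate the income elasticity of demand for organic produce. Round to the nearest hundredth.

2.47

%ΔQ = (1417 − 1781)/[(1781+1417)/2] = -364/1599 ≈ -0.2276.
%ΔI = (49,243 − 54,000)/[(54,000+49,243)/2] = -4757/51621.5 ≈ -0.0922.
E_I = %ΔQ/%ΔI ≈ 2.47.
E_I > 1: normal good (luxury).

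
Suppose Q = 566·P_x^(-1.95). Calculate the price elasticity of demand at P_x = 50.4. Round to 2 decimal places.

For a Cobb–Douglas (constant-elasticity) form Q = A·P_x^α·…, the elasticity with respect to P_x equals the exponent α at every point.
Here the exponent on P_x is -1.95, so the price elasticity of demand is -1.95.

-1.95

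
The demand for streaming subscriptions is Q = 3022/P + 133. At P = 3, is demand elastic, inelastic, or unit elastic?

At P = 3, Q = 1140.3333.
dQ/dP = −3022/P² = −335.7778.
Point elasticity E = (dQ/dP)·(P/Q) = -335.7778 × 3/1140.3333 ≈ -0.883.
|E| ≈ 0.883 < 1, so demand is inelastic.

inelastic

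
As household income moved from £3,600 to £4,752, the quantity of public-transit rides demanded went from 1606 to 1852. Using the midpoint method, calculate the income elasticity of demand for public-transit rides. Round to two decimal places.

0.52

%ΔQ = (1852 − 1606)/[(1606+1852)/2] = 246/1729 ≈ 0.1423.
%ΔI = (4,752 − 3,600)/[(3,600+4,752)/2] = 1152/4176 ≈ 0.2759.
E_I = %ΔQ/%ΔI ≈ 0.52.
E_I ∈ (0,1): normal good (necessity).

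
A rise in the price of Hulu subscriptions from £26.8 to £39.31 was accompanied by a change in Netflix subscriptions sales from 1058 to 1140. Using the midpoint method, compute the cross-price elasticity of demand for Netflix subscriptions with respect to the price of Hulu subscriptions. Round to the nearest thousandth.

%ΔQ_x = (1140 − 1058)/[(1058+1140)/2] = 82/1099 ≈ 0.0746.
%ΔP_y = (39.31 − 26.8)/[(26.8+39.31)/2] ≈ 0.3785.
E_xy = 0.0746/0.3785 ≈ 0.197.
E_xy > 0, so Netflix subscriptions and Hulu subscriptions are substitutes.

0.197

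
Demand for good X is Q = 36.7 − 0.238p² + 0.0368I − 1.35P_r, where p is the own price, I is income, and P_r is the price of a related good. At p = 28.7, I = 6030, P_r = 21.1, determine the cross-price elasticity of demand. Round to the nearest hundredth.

-0.84

Q = 36.7 − 0.238(28.7)² + 0.0368(6030) − 1.35(21.1) = 36.7 − 196.0382 + 221.904 − 28.485 = 34.0808.
∂Q/∂P_r = −1.35, so E_xy = -1.35·(21.1/34.0808) ≈ -0.84.
E_xy < 0: the goods are complements.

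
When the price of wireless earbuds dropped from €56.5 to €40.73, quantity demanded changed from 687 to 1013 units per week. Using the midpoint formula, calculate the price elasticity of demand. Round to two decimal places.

%Δq = (1013 − 687)/[(687 + 1013)/2] = 326/850 ≈ 0.3835.
%Δp = (40.73 − 56.5)/[(56.5 + 40.73)/2] = -15.77/48.615 ≈ -0.3244.
Arc elasticity E = %Δq/%Δp ≈ 0.3835/-0.3244 ≈ -1.18.
|E| > 1: demand is elastic over this range.

-1.18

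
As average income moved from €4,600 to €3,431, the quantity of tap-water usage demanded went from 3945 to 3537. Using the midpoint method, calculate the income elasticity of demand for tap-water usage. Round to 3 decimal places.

0.375

%ΔQ = (3537 − 3945)/[(3945+3537)/2] = -408/3741 ≈ -0.1091.
%ΔY = (3,431 − 4,600)/[(4,600+3,431)/2] = -1169/4015.5 ≈ -0.2911.
E_I = %ΔQ/%ΔY ≈ 0.375.
E_I ∈ (0,1): normal good (necessity).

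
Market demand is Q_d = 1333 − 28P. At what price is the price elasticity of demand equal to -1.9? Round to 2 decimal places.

Set −bP/(a − bP) = −1.9 ⇒ bP = 1.9(a − bP) ⇒ bP(1+1.9) = 1.9·a.
P = 1.9·1333/(28·2.9) ≈ 31.19.

31.19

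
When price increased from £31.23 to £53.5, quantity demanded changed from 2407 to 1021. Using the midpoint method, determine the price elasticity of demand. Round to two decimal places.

%Δq = (1021 − 2407)/[(2407 + 1021)/2] = -1386/1714 ≈ -0.8086.
%Δp = (53.5 − 31.23)/[(31.23 + 53.5)/2] = 22.27/42.365 ≈ 0.5257.
Arc elasticity E = %Δq/%Δp ≈ -0.8086/0.5257 ≈ -1.54.
|E| > 1: demand is elastic over this range.

-1.54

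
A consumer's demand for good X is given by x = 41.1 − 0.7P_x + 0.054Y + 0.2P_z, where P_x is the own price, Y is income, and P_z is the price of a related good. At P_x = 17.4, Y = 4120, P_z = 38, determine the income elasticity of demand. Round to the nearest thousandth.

x = 41.1 − 0.7(17.4) + 0.054(4120) + 0.2(38) = 41.1 − 12.18 + 222.48 + 7.6 = 259.
∂x/∂Y = +0.054, so E_I = 0.054·(4120/259) ≈ 0.859.
E_I ∈ (0,1): normal good (necessity).

0.859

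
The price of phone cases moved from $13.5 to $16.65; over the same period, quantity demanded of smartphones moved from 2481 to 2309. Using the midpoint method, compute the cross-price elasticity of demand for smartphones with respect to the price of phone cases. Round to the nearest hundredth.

%ΔQ_x = (2309 − 2481)/[(2481+2309)/2] = -172/2395 ≈ -0.0718.
%ΔP_y = (16.65 − 13.5)/[(13.5+16.65)/2] ≈ 0.2090.
E_xy = -0.0718/0.2090 ≈ -0.34.
E_xy < 0, so smartphones and phone cases are complements.

-0.34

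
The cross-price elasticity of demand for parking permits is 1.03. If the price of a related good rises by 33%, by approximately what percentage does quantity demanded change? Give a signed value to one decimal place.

%ΔQ ≈ E × %ΔP_y = (1.03) × (33%) ≈ 34.0%.

34.0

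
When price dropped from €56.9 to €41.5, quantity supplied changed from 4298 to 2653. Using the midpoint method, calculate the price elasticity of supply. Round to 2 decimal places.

1.51

%Δq = (2653 − 4298)/[(4298 + 2653)/2] = -1645/3475.5 ≈ -0.4733.
%Δp = (41.5 − 56.9)/[(56.9 + 41.5)/2] = -15.4/49.2 ≈ -0.3130.
Arc elasticity E = %Δq/%Δp ≈ -0.4733/-0.3130 ≈ 1.51.
|E| > 1: supply is elastic over this range.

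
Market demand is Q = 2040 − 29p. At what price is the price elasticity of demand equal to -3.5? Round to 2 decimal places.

54.71

Set −bp/(a − bp) = −3.5 ⇒ bp = 3.5(a − bp) ⇒ bp(1+3.5) = 3.5·a.
p = 3.5·2040/(29·4.5) ≈ 54.71.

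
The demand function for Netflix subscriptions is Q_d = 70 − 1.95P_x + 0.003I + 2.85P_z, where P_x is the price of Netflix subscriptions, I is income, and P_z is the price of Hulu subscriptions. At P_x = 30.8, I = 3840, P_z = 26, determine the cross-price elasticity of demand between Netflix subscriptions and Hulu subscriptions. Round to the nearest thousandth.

Evaluating quantity at (P_x, I, P_z) gives Q_d = 70 − 1.95(30.8) + 0.003(3840) + 2.85(26) = 70 − 60.06 + 11.52 + 74.1 = 95.56.
∂Q_d/∂P_z = +2.85, so E_xy = 2.85·(26/95.56) ≈ 0.775.
E_xy > 0: the goods are substitutes.

0.775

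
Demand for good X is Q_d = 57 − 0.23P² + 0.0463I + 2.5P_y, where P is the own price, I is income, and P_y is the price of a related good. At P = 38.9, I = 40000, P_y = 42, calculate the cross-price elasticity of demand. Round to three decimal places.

Evaluating quantity at (P, I, P_y) gives Q_d = 57 − 0.23(38.9)² + 0.0463(40000) + 2.5(42) = 57 − 348.0383 + 1852 + 105 = 1665.9617.
∂Q_d/∂P_y = +2.5, so E_xy = 2.5·(42/1665.9617) ≈ 0.063.
E_xy > 0: the goods are substitutes.

0.063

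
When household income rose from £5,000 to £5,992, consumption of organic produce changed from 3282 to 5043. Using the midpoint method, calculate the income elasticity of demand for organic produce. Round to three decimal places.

2.344

%ΔQ = (5043 − 3282)/[(3282+5043)/2] = 1761/4162.5 ≈ 0.4231.
%ΔI = (5,992 − 5,000)/[(5,000+5,992)/2] = 992/5496 ≈ 0.1805.
E_I = %ΔQ/%ΔI ≈ 2.344.
E_I > 1: normal good (luxury).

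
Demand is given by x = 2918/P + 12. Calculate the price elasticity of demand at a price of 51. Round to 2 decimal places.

At P = 51, x = 69.2157.
dx/dP = −2918/P² = −1.1219.
Point elasticity E = (dx/dP)·(P/x) = -1.1219 × 51/69.2157 ≈ -0.83.
|E| < 1, so demand is inelastic at this price.

-0.83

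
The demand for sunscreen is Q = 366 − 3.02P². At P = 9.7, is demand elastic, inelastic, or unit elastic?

elastic

At P = 9.7, Q = 81.8482.
dQ/dP = −2·3.02·P = −58.588.
Point elasticity E = (dQ/dP)·(P/Q) = -58.588 × 9.7/81.8482 ≈ -6.943.
|E| ≈ 6.943 > 1, so demand is elastic.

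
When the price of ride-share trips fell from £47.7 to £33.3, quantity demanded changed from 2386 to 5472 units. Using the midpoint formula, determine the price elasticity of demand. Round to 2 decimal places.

%ΔQ = (5472 − 2386)/[(2386 + 5472)/2] = 3086/3929 ≈ 0.7854.
%Δp = (33.3 − 47.7)/[(47.7 + 33.3)/2] = -14.4/40.5 ≈ -0.3556.
Arc elasticity E = %ΔQ/%Δp ≈ 0.7854/-0.3556 ≈ -2.21.
|E| > 1: demand is elastic over this range.

-2.21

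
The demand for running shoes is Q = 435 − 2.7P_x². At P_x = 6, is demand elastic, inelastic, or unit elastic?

At P_x = 6, Q = 337.8.
dQ/dP_x = −2·2.7·P_x = −32.4.
Point elasticity E = (dQ/dP_x)·(P_x/Q) = -32.4 × 6/337.8 ≈ -0.575.
|E| ≈ 0.575 < 1, so demand is inelastic.

inelastic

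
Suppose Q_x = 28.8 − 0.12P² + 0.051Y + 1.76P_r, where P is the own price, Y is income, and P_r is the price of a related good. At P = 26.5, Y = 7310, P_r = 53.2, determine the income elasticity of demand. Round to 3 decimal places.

Substituting, Q_x = 28.8 − 0.12(26.5)² + 0.051(7310) + 1.76(53.2) = 28.8 − 84.27 + 372.81 + 93.632 = 410.972.
∂Q_x/∂Y = +0.051, so E_I = 0.051·(7310/410.972) ≈ 0.907.
E_I ∈ (0,1): normal good (necessity).

0.907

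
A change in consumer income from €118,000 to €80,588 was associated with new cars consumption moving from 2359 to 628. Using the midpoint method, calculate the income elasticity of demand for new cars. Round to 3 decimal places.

%ΔQ = (628 − 2359)/[(2359+628)/2] = -1731/1493.5 ≈ -1.1590.
%ΔY = (80,588 − 118,000)/[(118,000+80,588)/2] = -37412/99294 ≈ -0.3768.
E_I = %ΔQ/%ΔY ≈ 3.076.
E_I > 1: normal good (luxury).

3.076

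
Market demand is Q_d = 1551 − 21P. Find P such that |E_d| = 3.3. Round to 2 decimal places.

Set −bP/(a − bP) = −3.3 ⇒ bP = 3.3(a − bP) ⇒ bP(1+3.3) = 3.3·a.
P = 3.3·1551/(21·4.3) ≈ 56.68.

56.68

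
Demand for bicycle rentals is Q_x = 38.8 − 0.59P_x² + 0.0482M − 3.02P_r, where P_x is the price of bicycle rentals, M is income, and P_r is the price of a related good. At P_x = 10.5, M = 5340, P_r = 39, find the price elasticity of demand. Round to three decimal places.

First evaluate Q_x: 38.8 − 0.59(10.5)² + 0.0482(5340) − 3.02(39) = 38.8 − 65.0475 + 257.388 − 117.78 = 113.3605.
∂Q_x/∂P_x = −2·0.59·P_x = -12.39, so E_p = -12.39·(10.5/113.3605) ≈ -1.148.
|E_p| > 1: demand is elastic.

-1.148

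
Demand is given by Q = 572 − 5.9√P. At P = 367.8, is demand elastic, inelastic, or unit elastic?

At P = 367.8, Q = 458.8491.
dQ/dP = −5.9/(2√P) = −5.9/(2·19.1781).
Point elasticity E = (dQ/dP)·(P/Q) = -0.1538 × 367.8/458.8491 ≈ -0.123.
|E| ≈ 0.123 < 1, so demand is inelastic.

inelastic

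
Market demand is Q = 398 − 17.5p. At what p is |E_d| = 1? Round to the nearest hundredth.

11.37

For linear demand Q = a − bp, E = −bp/(a − bp). |E| = 1 ⇒ bp = a − bp ⇒ p = a/(2b).
p = 398/(2·17.5) ≈ 11.37.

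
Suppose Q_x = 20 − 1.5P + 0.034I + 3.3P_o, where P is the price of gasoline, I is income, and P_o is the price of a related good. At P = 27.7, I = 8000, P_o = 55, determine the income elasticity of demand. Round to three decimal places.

First evaluate Q_x: 20 − 1.5(27.7) + 0.034(8000) + 3.3(55) = 20 − 41.55 + 272 + 181.5 = 431.95.
∂Q_x/∂I = +0.034, so E_I = 0.034·(8000/431.95) ≈ 0.630.
E_I ∈ (0,1): normal good (necessity).

0.630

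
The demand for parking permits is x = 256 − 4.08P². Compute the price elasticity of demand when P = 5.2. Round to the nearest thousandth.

-1.515

At P = 5.2, x = 145.6768.
dx/dP = −2·4.08·P = −42.432.
Point elasticity E = (dx/dP)·(P/x) = -42.432 × 5.2/145.6768 ≈ -1.515.
|E| > 1, so demand is elastic at this price.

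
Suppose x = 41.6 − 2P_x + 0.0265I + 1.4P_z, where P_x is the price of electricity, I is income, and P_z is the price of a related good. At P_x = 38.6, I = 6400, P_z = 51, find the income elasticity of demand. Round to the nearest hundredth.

0.83

First evaluate x: 41.6 − 2(38.6) + 0.0265(6400) + 1.4(51) = 41.6 − 77.2 + 169.6 + 71.4 = 205.4.
∂x/∂I = +0.0265, so E_I = 0.0265·(6400/205.4) ≈ 0.83.
E_I ∈ (0,1): normal good (necessity).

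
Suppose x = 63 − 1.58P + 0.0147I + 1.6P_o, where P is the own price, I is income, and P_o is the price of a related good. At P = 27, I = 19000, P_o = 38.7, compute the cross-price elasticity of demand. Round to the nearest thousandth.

At the given point, x = 63 − 1.58(27) + 0.0147(19000) + 1.6(38.7) = 63 − 42.66 + 279.3 + 61.92 = 361.56.
∂x/∂P_o = +1.6, so E_xy = 1.6·(38.7/361.56) ≈ 0.171.
E_xy > 0: the goods are substitutes.

0.171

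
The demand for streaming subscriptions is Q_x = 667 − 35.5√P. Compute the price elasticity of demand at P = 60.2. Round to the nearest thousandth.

At P = 60.2, Q_x = 391.5603.
dQ_x/dP = −35.5/(2√P) = −35.5/(2·7.7589).
Point elasticity E = (dQ_x/dP)·(P/Q_x) = -2.2877 × 60.2/391.5603 ≈ -0.352.
|E| < 1, so demand is inelastic at this price.

-0.352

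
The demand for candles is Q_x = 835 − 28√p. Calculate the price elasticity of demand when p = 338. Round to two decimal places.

-0.80

At p = 338, Q_x = 320.2263.
dQ_x/dp = −28/(2√p) = −28/(2·18.3848).
Point elasticity E = (dQ_x/dp)·(p/Q_x) = -0.7615 × 338/320.2263 ≈ -0.80.
|E| < 1, so demand is inelastic at this price.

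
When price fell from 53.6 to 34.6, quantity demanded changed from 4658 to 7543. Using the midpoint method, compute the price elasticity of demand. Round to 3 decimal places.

%ΔQ = (7543 − 4658)/[(4658 + 7543)/2] = 2885/6100.5 ≈ 0.4729.
%Δp = (34.6 − 53.6)/[(53.6 + 34.6)/2] = -19/44.1 ≈ -0.4308.
Arc elasticity E = %ΔQ/%Δp ≈ 0.4729/-0.4308 ≈ -1.098.
|E| > 1: demand is elastic over this range.

-1.098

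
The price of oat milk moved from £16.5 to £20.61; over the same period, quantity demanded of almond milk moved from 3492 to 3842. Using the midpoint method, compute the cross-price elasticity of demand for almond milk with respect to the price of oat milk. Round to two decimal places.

%ΔQ_x = (3842 − 3492)/[(3492+3842)/2] = 350/3667 ≈ 0.0954.
%ΔP_y = (20.61 − 16.5)/[(16.5+20.61)/2] ≈ 0.2215.
E_xy = 0.0954/0.2215 ≈ 0.43.
E_xy > 0, so almond milk and oat milk are substitutes.

0.43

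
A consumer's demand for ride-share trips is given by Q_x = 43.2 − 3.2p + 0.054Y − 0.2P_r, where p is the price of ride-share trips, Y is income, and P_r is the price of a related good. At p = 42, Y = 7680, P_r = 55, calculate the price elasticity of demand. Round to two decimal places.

Evaluating quantity at (p, Y, P_r) gives Q_x = 43.2 − 3.2(42) + 0.054(7680) − 0.2(55) = 43.2 − 134.4 + 414.72 − 11 = 312.52.
∂Q_x/∂p = −3.2, so E_p = (−3.2)·(42/312.52) ≈ -0.43.
|E_p| < 1: demand is inelastic.

-0.43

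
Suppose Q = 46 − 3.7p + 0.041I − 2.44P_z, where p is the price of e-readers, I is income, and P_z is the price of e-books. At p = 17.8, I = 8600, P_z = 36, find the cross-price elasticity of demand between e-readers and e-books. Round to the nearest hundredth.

At the given point, Q = 46 − 3.7(17.8) + 0.041(8600) − 2.44(36) = 46 − 65.86 + 352.6 − 87.84 = 244.9.
∂Q/∂P_z = −2.44, so E_xy = -2.44·(36/244.9) ≈ -0.36.
E_xy < 0: the goods are complements.

-0.36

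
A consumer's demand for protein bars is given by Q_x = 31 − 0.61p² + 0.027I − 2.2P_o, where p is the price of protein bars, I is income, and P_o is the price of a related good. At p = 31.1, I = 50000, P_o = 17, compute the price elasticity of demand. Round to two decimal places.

Evaluating quantity at (p, I, P_o) gives Q_x = 31 − 0.61(31.1)² + 0.027(50000) − 2.2(17) = 31 − 589.9981 + 1350 − 37.4 = 753.6019.
∂Q_x/∂p = −2·0.61·p = -37.942, so E_p = -37.942·(31.1/753.6019) ≈ -1.57.
|E_p| > 1: demand is elastic.

-1.57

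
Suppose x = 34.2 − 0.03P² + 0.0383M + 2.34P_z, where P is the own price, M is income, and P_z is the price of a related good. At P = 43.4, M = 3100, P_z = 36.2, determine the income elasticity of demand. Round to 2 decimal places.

0.66

Evaluating quantity at (P, M, P_z) gives x = 34.2 − 0.03(43.4)² + 0.0383(3100) + 2.34(36.2) = 34.2 − 56.5068 + 118.73 + 84.708 = 181.1312.
∂x/∂M = +0.0383, so E_I = 0.0383·(3100/181.1312) ≈ 0.66.
E_I ∈ (0,1): normal good (necessity).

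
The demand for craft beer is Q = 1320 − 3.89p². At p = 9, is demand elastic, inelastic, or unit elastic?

At p = 9, Q = 1004.91.
dQ/dp = −2·3.89·p = −70.02.
Point elasticity E = (dQ/dp)·(p/Q) = -70.02 × 9/1004.91 ≈ -0.627.
|E| ≈ 0.627 < 1, so demand is inelastic.

inelastic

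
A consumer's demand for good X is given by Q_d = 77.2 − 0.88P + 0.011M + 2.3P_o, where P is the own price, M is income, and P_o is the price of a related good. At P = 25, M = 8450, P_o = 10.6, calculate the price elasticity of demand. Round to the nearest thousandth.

Evaluating quantity at (P, M, P_o) gives Q_d = 77.2 − 0.88(25) + 0.011(8450) + 2.3(10.6) = 77.2 − 22 + 92.95 + 24.38 = 172.53.
∂Q_d/∂P = −0.88, so E_p = (−0.88)·(25/172.53) ≈ -0.128.
|E_p| < 1: demand is inelastic.

-0.128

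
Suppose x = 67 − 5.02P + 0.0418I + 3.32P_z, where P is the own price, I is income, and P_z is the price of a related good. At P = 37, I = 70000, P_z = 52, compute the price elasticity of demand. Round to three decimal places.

-0.062

Evaluating quantity at (P, I, P_z) gives x = 67 − 5.02(37) + 0.0418(70000) + 3.32(52) = 67 − 185.74 + 2926 + 172.64 = 2979.9.
∂x/∂P = −5.02, so E_p = (−5.02)·(37/2979.9) ≈ -0.062.
|E_p| < 1: demand is inelastic.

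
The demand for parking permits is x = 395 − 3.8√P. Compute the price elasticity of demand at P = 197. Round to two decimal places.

At P = 197, x = 341.6645.
dx/dP = −3.8/(2√P) = −3.8/(2·14.0357).
Point elasticity E = (dx/dP)·(P/x) = -0.1354 × 197/341.6645 ≈ -0.08.
|E| < 1, so demand is inelastic at this price.

-0.08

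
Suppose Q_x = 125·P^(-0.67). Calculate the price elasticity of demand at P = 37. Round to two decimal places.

-0.67

For a Cobb–Douglas (constant-elasticity) form Q_x = A·P^α·…, the elasticity with respect to P equals the exponent α at every point.
Here the exponent on P is -0.67, so the price elasticity of demand is -0.67.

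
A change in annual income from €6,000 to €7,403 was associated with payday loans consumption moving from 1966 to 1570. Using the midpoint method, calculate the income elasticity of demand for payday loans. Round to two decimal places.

%ΔQ = (1570 − 1966)/[(1966+1570)/2] = -396/1768 ≈ -0.2240.
%ΔM = (7,403 − 6,000)/[(6,000+7,403)/2] = 1403/6701.5 ≈ 0.2094.
E_I = %ΔQ/%ΔM ≈ -1.07.
E_I < 0: inferior good.

-1.07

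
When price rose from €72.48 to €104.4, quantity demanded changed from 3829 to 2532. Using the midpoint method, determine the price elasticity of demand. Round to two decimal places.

-1.13

%ΔQ = (2532 − 3829)/[(3829 + 2532)/2] = -1297/3180.5 ≈ -0.4078.
%ΔP = (104.4 − 72.48)/[(72.48 + 104.4)/2] = 31.92/88.44 ≈ 0.3609.
Arc elasticity E = %ΔQ/%ΔP ≈ -0.4078/0.3609 ≈ -1.13.
|E| > 1: demand is elastic over this range.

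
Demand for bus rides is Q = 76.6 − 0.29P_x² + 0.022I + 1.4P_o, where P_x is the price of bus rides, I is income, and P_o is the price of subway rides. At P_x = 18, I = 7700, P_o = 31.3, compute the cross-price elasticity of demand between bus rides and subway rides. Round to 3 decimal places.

0.224

At the given point, Q = 76.6 − 0.29(18)² + 0.022(7700) + 1.4(31.3) = 76.6 − 93.96 + 169.4 + 43.82 = 195.86.
∂Q/∂P_o = +1.4, so E_xy = 1.4·(31.3/195.86) ≈ 0.224.
E_xy > 0: the goods are substitutes.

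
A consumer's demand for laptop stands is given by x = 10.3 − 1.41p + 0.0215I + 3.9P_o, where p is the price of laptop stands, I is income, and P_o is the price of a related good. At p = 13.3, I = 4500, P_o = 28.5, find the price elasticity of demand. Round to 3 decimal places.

-0.094

Substituting, x = 10.3 − 1.41(13.3) + 0.0215(4500) + 3.9(28.5) = 10.3 − 18.753 + 96.75 + 111.15 = 199.447.
∂x/∂p = −1.41, so E_p = (−1.41)·(13.3/199.447) ≈ -0.094.
|E_p| < 1: demand is inelastic.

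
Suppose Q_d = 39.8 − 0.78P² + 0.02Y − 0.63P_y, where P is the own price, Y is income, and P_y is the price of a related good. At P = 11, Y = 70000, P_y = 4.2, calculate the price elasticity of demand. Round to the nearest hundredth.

-0.14

Q_d = 39.8 − 0.78(11)² + 0.02(70000) − 0.63(4.2) = 39.8 − 94.38 + 1400 − 2.646 = 1342.774.
∂Q_d/∂P = −2·0.78·P = -17.16, so E_p = -17.16·(11/1342.774) ≈ -0.14.
|E_p| < 1: demand is inelastic.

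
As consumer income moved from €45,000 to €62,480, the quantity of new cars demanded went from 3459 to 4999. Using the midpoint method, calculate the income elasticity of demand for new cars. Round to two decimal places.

1.12

%ΔQ = (4999 − 3459)/[(3459+4999)/2] = 1540/4229 ≈ 0.3642.
%ΔM = (62,480 − 45,000)/[(45,000+62,480)/2] = 17480/53740 ≈ 0.3253.
E_I = %ΔQ/%ΔM ≈ 1.12.
E_I > 1: normal good (luxury).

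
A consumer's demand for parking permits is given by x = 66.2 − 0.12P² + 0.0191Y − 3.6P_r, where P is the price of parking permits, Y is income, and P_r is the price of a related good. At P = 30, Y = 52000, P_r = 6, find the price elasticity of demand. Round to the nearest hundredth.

-0.23

At the given point, x = 66.2 − 0.12(30)² + 0.0191(52000) − 3.6(6) = 66.2 − 108 + 993.2 − 21.6 = 929.8.
∂x/∂P = −2·0.12·P = -7.2, so E_p = -7.2·(30/929.8) ≈ -0.23.
|E_p| < 1: demand is inelastic.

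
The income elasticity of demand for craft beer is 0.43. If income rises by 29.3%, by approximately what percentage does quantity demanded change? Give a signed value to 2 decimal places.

%ΔQ ≈ E × %ΔI = (0.43) × (29.3%) ≈ 12.60%.

12.60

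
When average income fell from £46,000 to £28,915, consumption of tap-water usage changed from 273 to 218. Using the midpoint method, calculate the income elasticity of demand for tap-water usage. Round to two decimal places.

%ΔQ = (218 − 273)/[(273+218)/2] = -55/245.5 ≈ -0.2240.
%ΔY = (28,915 − 46,000)/[(46,000+28,915)/2] = -17085/37457.5 ≈ -0.4561.
E_I = %ΔQ/%ΔY ≈ 0.49.
E_I ∈ (0,1): normal good (necessity).

0.49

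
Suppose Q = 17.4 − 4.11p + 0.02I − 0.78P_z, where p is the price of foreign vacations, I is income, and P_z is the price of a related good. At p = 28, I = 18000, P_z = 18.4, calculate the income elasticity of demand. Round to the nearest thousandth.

1.452

Q = 17.4 − 4.11(28) + 0.02(18000) − 0.78(18.4) = 17.4 − 115.08 + 360 − 14.352 = 247.968.
∂Q/∂I = +0.02, so E_I = 0.02·(18000/247.968) ≈ 1.452.
E_I > 1: normal good (luxury).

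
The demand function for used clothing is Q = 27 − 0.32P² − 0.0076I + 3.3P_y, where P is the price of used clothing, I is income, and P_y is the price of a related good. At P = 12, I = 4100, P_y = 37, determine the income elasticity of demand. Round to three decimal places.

Q = 27 − 0.32(12)² − 0.0076(4100) + 3.3(37) = 27 − 46.08 − 31.16 + 122.1 = 71.86.
∂Q/∂I = −0.0076, so E_I = -0.0076·(4100/71.86) ≈ -0.434.
E_I < 0: inferior good.

-0.434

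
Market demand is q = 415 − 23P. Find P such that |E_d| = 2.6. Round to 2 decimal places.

Set −bP/(a − bP) = −2.6 ⇒ bP = 2.6(a − bP) ⇒ bP(1+2.6) = 2.6·a.
P = 2.6·415/(23·3.6) ≈ 13.03.

13.03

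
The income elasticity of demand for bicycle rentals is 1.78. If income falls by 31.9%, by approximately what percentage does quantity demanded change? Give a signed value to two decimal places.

%ΔQ ≈ E × %ΔI = (1.78) × (-31.9%) ≈ -56.78%.

-56.78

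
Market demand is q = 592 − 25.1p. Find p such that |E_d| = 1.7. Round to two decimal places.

Set −bp/(a − bp) = −1.7 ⇒ bp = 1.7(a − bp) ⇒ bp(1+1.7) = 1.7·a.
p = 1.7·592/(25.1·2.7) ≈ 14.85.

14.85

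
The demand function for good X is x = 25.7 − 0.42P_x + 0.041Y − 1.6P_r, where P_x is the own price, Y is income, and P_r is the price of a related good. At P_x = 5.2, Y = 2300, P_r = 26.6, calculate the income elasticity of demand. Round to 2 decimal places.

1.25

At the given point, x = 25.7 − 0.42(5.2) + 0.041(2300) − 1.6(26.6) = 25.7 − 2.184 + 94.3 − 42.56 = 75.256.
∂x/∂Y = +0.041, so E_I = 0.041·(2300/75.256) ≈ 1.25.
E_I > 1: normal good (luxury).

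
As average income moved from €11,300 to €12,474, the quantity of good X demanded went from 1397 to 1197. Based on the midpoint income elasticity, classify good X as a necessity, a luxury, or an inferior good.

%ΔQ = (1197 − 1397)/[(1397+1197)/2] = -200/1297 ≈ -0.1542.
%ΔM = (12,474 − 11,300)/[(11,300+12,474)/2] = 1174/11887 ≈ 0.0988.
E_I = %ΔQ/%ΔM ≈ -1.561.
E_I < 0: inferior good.

inferior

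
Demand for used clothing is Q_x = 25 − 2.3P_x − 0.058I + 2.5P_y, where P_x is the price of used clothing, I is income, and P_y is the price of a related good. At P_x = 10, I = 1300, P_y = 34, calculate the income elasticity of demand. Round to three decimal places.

Evaluating quantity at (P_x, I, P_y) gives Q_x = 25 − 2.3(10) − 0.058(1300) + 2.5(34) = 25 − 23 − 75.4 + 85 = 11.6.
∂Q_x/∂I = −0.058, so E_I = -0.058·(1300/11.6) ≈ -6.500.
E_I < 0: inferior good.

-6.500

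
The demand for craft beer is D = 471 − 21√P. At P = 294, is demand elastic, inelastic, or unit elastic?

elastic

At P = 294, D = 110.925.
dD/dP = −21/(2√P) = −21/(2·17.1464).
Point elasticity E = (dD/dP)·(P/D) = -0.6124 × 294/110.925 ≈ -1.623.
|E| ≈ 1.623 > 1, so demand is elastic.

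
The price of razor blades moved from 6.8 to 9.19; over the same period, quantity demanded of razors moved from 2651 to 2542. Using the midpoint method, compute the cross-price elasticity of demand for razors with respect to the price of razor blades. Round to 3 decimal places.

-0.140

%ΔQ_x = (2542 − 2651)/[(2651+2542)/2] = -109/2596.5 ≈ -0.0420.
%ΔP_y = (9.19 − 6.8)/[(6.8+9.19)/2] ≈ 0.2989.
E_xy = -0.0420/0.2989 ≈ -0.140.
E_xy < 0, so razors and razor blades are complements.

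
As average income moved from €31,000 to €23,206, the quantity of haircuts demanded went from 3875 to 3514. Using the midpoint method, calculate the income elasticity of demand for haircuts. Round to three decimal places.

0.340

%ΔQ = (3514 − 3875)/[(3875+3514)/2] = -361/3694.5 ≈ -0.0977.
%ΔY = (23,206 − 31,000)/[(31,000+23,206)/2] = -7794/27103 ≈ -0.2876.
E_I = %ΔQ/%ΔY ≈ 0.340.
E_I ∈ (0,1): normal good (necessity).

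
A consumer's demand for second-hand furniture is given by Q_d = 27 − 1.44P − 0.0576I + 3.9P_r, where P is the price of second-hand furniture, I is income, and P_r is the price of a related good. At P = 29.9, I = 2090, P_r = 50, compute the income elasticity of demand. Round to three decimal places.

-2.056

Q_d = 27 − 1.44(29.9) − 0.0576(2090) + 3.9(50) = 27 − 43.056 − 120.384 + 195 = 58.56.
∂Q_d/∂I = −0.0576, so E_I = -0.0576·(2090/58.56) ≈ -2.056.
E_I < 0: inferior good.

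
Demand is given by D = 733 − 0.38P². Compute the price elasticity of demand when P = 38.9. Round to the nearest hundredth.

-7.28

At P = 38.9, D = 157.9802.
dD/dP = −2·0.38·P = −29.564.
Point elasticity E = (dD/dP)·(P/D) = -29.564 × 38.9/157.9802 ≈ -7.28.
|E| > 1, so demand is elastic at this price.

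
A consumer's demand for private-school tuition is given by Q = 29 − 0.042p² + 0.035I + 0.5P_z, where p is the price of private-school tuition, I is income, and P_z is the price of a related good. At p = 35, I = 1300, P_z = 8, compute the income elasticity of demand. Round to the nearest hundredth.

1.68

Substituting, Q = 29 − 0.042(35)² + 0.035(1300) + 0.5(8) = 29 − 51.45 + 45.5 + 4 = 27.05.
∂Q/∂I = +0.035, so E_I = 0.035·(1300/27.05) ≈ 1.68.
E_I > 1: normal good (luxury).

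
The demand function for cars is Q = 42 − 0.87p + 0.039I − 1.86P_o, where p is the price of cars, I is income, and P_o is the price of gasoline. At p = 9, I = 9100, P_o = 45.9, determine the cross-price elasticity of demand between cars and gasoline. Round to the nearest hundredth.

-0.28

First evaluate Q: 42 − 0.87(9) + 0.039(9100) − 1.86(45.9) = 42 − 7.83 + 354.9 − 85.374 = 303.696.
∂Q/∂P_o = −1.86, so E_xy = -1.86·(45.9/303.696) ≈ -0.28.
E_xy < 0: the goods are complements.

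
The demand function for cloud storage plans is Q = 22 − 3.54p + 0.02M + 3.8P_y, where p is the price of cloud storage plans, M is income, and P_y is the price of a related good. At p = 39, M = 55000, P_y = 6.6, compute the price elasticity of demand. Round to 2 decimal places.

At the given point, Q = 22 − 3.54(39) + 0.02(55000) + 3.8(6.6) = 22 − 138.06 + 1100 + 25.08 = 1009.02.
∂Q/∂p = −3.54, so E_p = (−3.54)·(39/1009.02) ≈ -0.14.
|E_p| < 1: demand is inelastic.

-0.14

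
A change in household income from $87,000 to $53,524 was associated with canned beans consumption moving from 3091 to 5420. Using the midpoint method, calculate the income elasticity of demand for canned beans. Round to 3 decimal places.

-1.149

%ΔQ = (5420 − 3091)/[(3091+5420)/2] = 2329/4255.5 ≈ 0.5473.
%ΔY = (53,524 − 87,000)/[(87,000+53,524)/2] = -33476/70262 ≈ -0.4764.
E_I = %ΔQ/%ΔY ≈ -1.149.
E_I < 0: inferior good.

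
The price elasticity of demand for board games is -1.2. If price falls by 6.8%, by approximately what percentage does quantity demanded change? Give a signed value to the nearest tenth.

8.2

%ΔQ ≈ E × %ΔP = (-1.2) × (-6.8%) ≈ 8.2%.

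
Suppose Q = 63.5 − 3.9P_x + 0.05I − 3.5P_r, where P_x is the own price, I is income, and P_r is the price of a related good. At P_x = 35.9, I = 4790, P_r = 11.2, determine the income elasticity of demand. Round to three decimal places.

1.935

At the given point, Q = 63.5 − 3.9(35.9) + 0.05(4790) − 3.5(11.2) = 63.5 − 140.01 + 239.5 − 39.2 = 123.79.
∂Q/∂I = +0.05, so E_I = 0.05·(4790/123.79) ≈ 1.935.
E_I > 1: normal good (luxury).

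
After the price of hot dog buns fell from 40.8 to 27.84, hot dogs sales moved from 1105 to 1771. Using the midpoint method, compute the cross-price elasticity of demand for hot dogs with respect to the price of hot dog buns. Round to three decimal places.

-1.226

%ΔQ_x = (1771 − 1105)/[(1105+1771)/2] = 666/1438 ≈ 0.4631.
%ΔP_y = (27.84 − 40.8)/[(40.8+27.84)/2] ≈ -0.3776.
E_xy = 0.4631/-0.3776 ≈ -1.226.
E_xy < 0, so hot dogs and hot dog buns are complements.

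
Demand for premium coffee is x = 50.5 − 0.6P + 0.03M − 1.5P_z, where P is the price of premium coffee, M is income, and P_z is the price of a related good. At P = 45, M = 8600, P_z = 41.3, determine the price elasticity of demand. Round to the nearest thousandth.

-0.123

Substituting, x = 50.5 − 0.6(45) + 0.03(8600) − 1.5(41.3) = 50.5 − 27 + 258 − 61.95 = 219.55.
∂x/∂P = −0.6, so E_p = (−0.6)·(45/219.55) ≈ -0.123.
|E_p| < 1: demand is inelastic.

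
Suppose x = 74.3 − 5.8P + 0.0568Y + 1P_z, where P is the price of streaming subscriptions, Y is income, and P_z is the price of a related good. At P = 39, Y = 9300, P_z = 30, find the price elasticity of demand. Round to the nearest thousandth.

-0.557

x = 74.3 − 5.8(39) + 0.0568(9300) + 1(30) = 74.3 − 226.2 + 528.24 + 30 = 406.34.
∂x/∂P = −5.8, so E_p = (−5.8)·(39/406.34) ≈ -0.557.
|E_p| < 1: demand is inelastic.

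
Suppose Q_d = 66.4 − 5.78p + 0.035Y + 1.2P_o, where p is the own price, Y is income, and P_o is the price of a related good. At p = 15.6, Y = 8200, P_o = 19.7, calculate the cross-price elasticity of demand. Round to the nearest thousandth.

Substituting, Q_d = 66.4 − 5.78(15.6) + 0.035(8200) + 1.2(19.7) = 66.4 − 90.168 + 287 + 23.64 = 286.872.
∂Q_d/∂P_o = +1.2, so E_xy = 1.2·(19.7/286.872) ≈ 0.082.
E_xy > 0: the goods are substitutes.

0.082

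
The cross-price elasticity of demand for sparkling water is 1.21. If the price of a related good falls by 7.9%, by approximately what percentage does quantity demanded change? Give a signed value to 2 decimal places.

-9.56

%ΔQ ≈ E × %ΔP_y = (1.21) × (-7.9%) ≈ -9.56%.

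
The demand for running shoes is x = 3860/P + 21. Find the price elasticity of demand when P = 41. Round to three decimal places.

-0.818

At P = 41, x = 115.1463.
dx/dP = −3860/P² = −2.2963.
Point elasticity E = (dx/dP)·(P/x) = -2.2963 × 41/115.1463 ≈ -0.818.
|E| < 1, so demand is inelastic at this price.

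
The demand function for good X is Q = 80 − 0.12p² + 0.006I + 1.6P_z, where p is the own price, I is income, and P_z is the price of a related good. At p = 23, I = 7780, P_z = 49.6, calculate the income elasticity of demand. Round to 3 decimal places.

Q = 80 − 0.12(23)² + 0.006(7780) + 1.6(49.6) = 80 − 63.48 + 46.68 + 79.36 = 142.56.
∂Q/∂I = +0.006, so E_I = 0.006·(7780/142.56) ≈ 0.327.
E_I ∈ (0,1): normal good (necessity).

0.327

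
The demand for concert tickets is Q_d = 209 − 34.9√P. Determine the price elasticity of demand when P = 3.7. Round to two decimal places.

At P = 3.7, Q_d = 141.8685.
dQ_d/dP = −34.9/(2√P) = −34.9/(2·1.9235).
Point elasticity E = (dQ_d/dP)·(P/Q_d) = -9.0718 × 3.7/141.8685 ≈ -0.24.
|E| < 1, so demand is inelastic at this price.

-0.24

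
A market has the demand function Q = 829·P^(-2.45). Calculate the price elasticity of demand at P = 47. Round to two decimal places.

-2.45

For a Cobb–Douglas (constant-elasticity) form Q = A·P^α·…, the elasticity with respect to P equals the exponent α at every point.
Here the exponent on P is -2.45, so the price elasticity of demand is -2.45.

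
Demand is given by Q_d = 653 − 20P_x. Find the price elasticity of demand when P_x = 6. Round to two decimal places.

At P_x = 6, Q_d = 533.
dQ_d/dP_x = −20.
Point elasticity E = (dQ_d/dP_x)·(P_x/Q_d) = -20 × 6/533 ≈ -0.23.
|E| < 1, so demand is inelastic at this price.

-0.23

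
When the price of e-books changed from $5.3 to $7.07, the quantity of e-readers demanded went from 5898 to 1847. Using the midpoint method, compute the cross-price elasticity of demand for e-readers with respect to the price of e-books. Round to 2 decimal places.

-3.66

%ΔQ_x = (1847 − 5898)/[(5898+1847)/2] = -4051/3872.5 ≈ -1.0461.
%ΔP_y = (7.07 − 5.3)/[(5.3+7.07)/2] ≈ 0.2862.
E_xy = -1.0461/0.2862 ≈ -3.66.
E_xy < 0, so e-readers and e-books are complements.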